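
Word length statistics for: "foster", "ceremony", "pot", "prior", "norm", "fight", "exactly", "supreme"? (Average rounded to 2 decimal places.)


Lengths: "foster"=6, "ceremony"=8, "pot"=3, "prior"=5, "norm"=4, "fight"=5, "exactly"=7, "supreme"=7
Sum = 45, Count = 8
Average = 45/8 = 5.63
= avg=5.63, min=3, max=8


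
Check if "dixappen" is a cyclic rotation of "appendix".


Word: "appendix", Candidate: "dixappen"
Method: check if candidate is substring of word+word
"appendixappendix" contains "dixappen"? Yes
Is rotation = Yes


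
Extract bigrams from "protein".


Word: "protein" (length 7)
Number of bigrams = 7 - 2 + 1 = 6
  Position 0: "pr"
  Position 1: "ro"
  Position 2: "ot"
  Position 3: "te"
  Position 4: "ei"
  Position 5: "in"
Bigrams = "pr", "ro", "ot", "te", "ei", "in"


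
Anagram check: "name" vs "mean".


Word 1: "name" → sorted: aemn
Word 2: "mean" → sorted: aemn
Same letters? aemn == aemn
Anagram = Yes


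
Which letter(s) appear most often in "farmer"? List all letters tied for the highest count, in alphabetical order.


Word: "farmer"
Letter counts:
  'a': 1
  'e': 1
  'f': 1
  'm': 1
  'r': 2
Maximum count = 2
Most frequent = 'r' (2 times each)


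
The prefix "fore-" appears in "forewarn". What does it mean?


Prefix: fore-
As in: forewarn -> fore- + warn
Meaning = before


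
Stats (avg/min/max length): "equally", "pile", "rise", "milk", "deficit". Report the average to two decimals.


Lengths: "equally"=7, "pile"=4, "rise"=4, "milk"=4, "deficit"=7
Sum = 26, Count = 5
Average = 26/5 = 5.20
= avg=5.20, min=4, max=7


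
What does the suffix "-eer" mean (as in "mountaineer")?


Suffix: -eer
Example: mountaineer = mountain + -eer
Meaning = one who is concerned with


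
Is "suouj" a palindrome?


Word: "suouj"
Reversed: "juous"
Forward == Backward? suouj != juous
Palindrome = No


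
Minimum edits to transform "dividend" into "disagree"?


Word 1: "dividend" (length 8)
Word 2: "disagree" (length 8)
One optimal edit sequence (insert/delete/substitute each cost 1):
  1. keep 'd'
  2. keep 'i'
  3. substitute 'v' -> 's'  (+1)
  4. substitute 'i' -> 'a'  (+1)
  5. substitute 'd' -> 'g'  (+1)
  6. substitute 'e' -> 'r'  (+1)
  7. substitute 'n' -> 'e'  (+1)
  8. substitute 'd' -> 'e'  (+1)
Total edit operations: 6
Edit distance = 6


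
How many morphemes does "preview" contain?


Word: "preview"
Morphemes: pre- + view
Each morpheme carries meaning
= 2 morphemes


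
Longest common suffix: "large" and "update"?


Word 1: "large"
Word 2: "update"
Comparing from end:
  Pos -1: 'e' == 'e'
  Pos -2: 'g' != 't' (stop)
LCS = "e" (length 1)


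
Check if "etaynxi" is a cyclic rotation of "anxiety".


Word: "anxiety", Candidate: "etaynxi"
Method: check if candidate is substring of word+word
"anxietyanxiety" contains "etaynxi"? No
Is rotation = No


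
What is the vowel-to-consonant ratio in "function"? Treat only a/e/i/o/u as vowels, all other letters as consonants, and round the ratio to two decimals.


Word: "function"
Vowels (a,e,i,o,u): 3
Consonants: 5
Ratio = 3/5
= 0.60


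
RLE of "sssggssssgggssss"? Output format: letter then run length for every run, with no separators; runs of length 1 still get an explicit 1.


String: "sssggssssgggssss"
Scanning for consecutive runs:
  's' x 3
  'g' x 2
  's' x 4
  'g' x 3
  's' x 4
RLE = "s3g2s4g3s4"


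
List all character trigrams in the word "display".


Word: "display" (length 7)
Number of trigrams = 7 - 3 + 1 = 5
  Position 0: "dis"
  Position 1: "isp"
  Position 2: "spl"
  Position 3: "pla"
  Position 4: "lay"
Trigrams = "dis", "isp", "spl", "pla", "lay"


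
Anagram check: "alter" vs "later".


Word 1: "alter" → sorted: aelrt
Word 2: "later" → sorted: aelrt
Same letters? aelrt == aelrt
Anagram = Yes


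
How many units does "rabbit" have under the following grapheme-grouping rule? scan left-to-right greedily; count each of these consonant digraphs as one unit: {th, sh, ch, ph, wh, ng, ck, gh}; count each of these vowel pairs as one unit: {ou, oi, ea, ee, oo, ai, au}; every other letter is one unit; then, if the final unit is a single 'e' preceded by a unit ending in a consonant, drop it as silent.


Word: "rabbit" (6 letters)
Left-to-right scan:
  [1] 'r' (letter)
  [2] 'a' (letter)
  [3] 'b' (letter)
  [4] 'b' (letter)
  [5] 'i' (letter)
  [6] 't' (letter)
Units from scan: 6
Sound units = 6 units


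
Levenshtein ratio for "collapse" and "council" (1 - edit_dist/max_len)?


Word 1: "collapse" (length 8)
Word 2: "council" (length 7)
One optimal edit sequence:
  1. keep 'c'
  2. keep 'o'
  3. delete 'l'  (+1)
  4. substitute 'l' -> 'u'  (+1)
  5. substitute 'a' -> 'n'  (+1)
  6. substitute 'p' -> 'c'  (+1)
  7. substitute 's' -> 'i'  (+1)
  8. substitute 'e' -> 'l'  (+1)
Edit distance = 6
Max length = max(8, 7) = 8
Similarity = 1 - 6/8
= 0.2500


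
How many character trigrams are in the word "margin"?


Word: "margin" (length 6)
Number of 3-grams = length - 3 + 1 = 6 - 3 + 1
= 4


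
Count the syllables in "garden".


Word: "garden"
Syllable breakdown: gar · den
Counting: 2 parts
= 2 syllables


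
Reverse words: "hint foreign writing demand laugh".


Original: "hint foreign writing demand laugh"
Words (1..n): hint | foreign | writing | demand | laugh
Reversed (n..1): laugh | demand | writing | foreign | hint
Result = "laugh demand writing foreign hint"


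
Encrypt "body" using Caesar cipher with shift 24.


Word: "body"
Shift: 24
Each letter → (letter + shift) mod 26:
  'b' (1) + 24 = 25 → 'z'
  'o' (14) + 24 = 12 → 'm'
  'd' (3) + 24 = 1 → 'b'
  'y' (24) + 24 = 22 → 'w'
Result = "zmbw"


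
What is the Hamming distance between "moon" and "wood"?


Comparing character by character (same length = 4):
  Pos 0: 'm' vs 'w' !=
  Pos 1: 'o' vs 'o' =
  Pos 2: 'o' vs 'o' =
  Pos 3: 'n' vs 'd' !=
Hamming distance = 2


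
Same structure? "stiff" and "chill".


Pattern of "stiff": [0, 1, 2, 3, 3]
Pattern of "chill": [0, 1, 2, 3, 3]
Patterns match
Same pattern = Yes


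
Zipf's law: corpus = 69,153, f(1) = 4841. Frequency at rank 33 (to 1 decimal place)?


Zipf's law: f(r) = f(1) / r
f(1) = 4841
f(33) = 4841 / 33
= 146.7 occurrences


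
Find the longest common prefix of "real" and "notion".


Word 1: "real"
Word 2: "notion"
Comparing from start:
  Pos 0: 'r' != 'n' (stop)
LCP = "" (length 0)


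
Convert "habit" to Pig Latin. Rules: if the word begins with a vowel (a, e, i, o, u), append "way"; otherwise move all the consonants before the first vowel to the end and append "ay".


Word: "habit"
Starts with consonant(s) → move to end, add 'ay'
Consonant cluster: "h"
Pig Latin = "abithay"


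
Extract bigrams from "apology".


Word: "apology" (length 7)
Number of bigrams = 7 - 2 + 1 = 6
  Position 0: "ap"
  Position 1: "po"
  Position 2: "ol"
  Position 3: "lo"
  Position 4: "og"
  Position 5: "gy"
Bigrams = "ap", "po", "ol", "lo", "og", "gy"


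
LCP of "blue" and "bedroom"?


Word 1: "blue"
Word 2: "bedroom"
Comparing from start:
  Pos 0: 'b' == 'b'
  Pos 1: 'l' != 'e' (stop)
LCP = "b" (length 1)


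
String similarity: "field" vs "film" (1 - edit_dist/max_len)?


Word 1: "field" (length 5)
Word 2: "film" (length 4)
One optimal edit sequence:
  1. keep 'f'
  2. keep 'i'
  3. delete 'e'  (+1)
  4. keep 'l'
  5. substitute 'd' -> 'm'  (+1)
Edit distance = 2
Max length = max(5, 4) = 5
Similarity = 1 - 2/5
= 0.6000


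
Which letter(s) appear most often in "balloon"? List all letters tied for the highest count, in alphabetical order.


Word: "balloon"
Letter counts:
  'a': 1
  'b': 1
  'l': 2
  'n': 1
  'o': 2
Maximum count = 2
Most frequent = 'l', 'o' (2 times each)


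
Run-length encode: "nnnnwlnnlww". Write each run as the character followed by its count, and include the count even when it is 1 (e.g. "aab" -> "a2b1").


String: "nnnnwlnnlww"
Scanning for consecutive runs:
  'n' x 4
  'w' x 1
  'l' x 1
  'n' x 2
  'l' x 1
  'w' x 2
RLE = "n4w1l1n2l1w2"


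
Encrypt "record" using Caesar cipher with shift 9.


Word: "record"
Shift: 9
Each letter → (letter + shift) mod 26:
  'r' (17) + 9 = 0 → 'a'
  'e' (4) + 9 = 13 → 'n'
  'c' (2) + 9 = 11 → 'l'
  'o' (14) + 9 = 23 → 'x'
  'r' (17) + 9 = 0 → 'a'
  'd' (3) + 9 = 12 → 'm'
Result = "anlxam"


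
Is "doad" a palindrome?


Word: "doad"
Reversed: "daod"
Forward == Backward? doad != daod
Palindrome = No


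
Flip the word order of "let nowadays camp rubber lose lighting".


Original: "let nowadays camp rubber lose lighting"
Words (1..n): let | nowadays | camp | rubber | lose | lighting
Reversed (n..1): lighting | lose | rubber | camp | nowadays | let
Result = "lighting lose rubber camp nowadays let"


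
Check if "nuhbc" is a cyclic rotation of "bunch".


Word: "bunch", Candidate: "nuhbc"
Method: check if candidate is substring of word+word
"bunchbunch" contains "nuhbc"? No
Is rotation = No


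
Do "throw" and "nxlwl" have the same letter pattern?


Pattern of "throw": [0, 1, 2, 3, 4]
Pattern of "nxlwl": [0, 1, 2, 3, 2]
Patterns do not match
Same pattern = No


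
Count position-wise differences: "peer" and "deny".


Comparing character by character (same length = 4):
  Pos 0: 'p' vs 'd' !=
  Pos 1: 'e' vs 'e' =
  Pos 2: 'e' vs 'n' !=
  Pos 3: 'r' vs 'y' !=
Hamming distance = 3


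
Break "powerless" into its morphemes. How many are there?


Word: "powerless"
Morphemes: power / -less
Each morpheme carries meaning
= 2 morphemes


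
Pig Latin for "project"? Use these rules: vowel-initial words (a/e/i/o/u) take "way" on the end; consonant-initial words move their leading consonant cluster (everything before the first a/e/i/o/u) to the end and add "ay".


Word: "project"
Starts with consonant(s) → move to end, add 'ay'
Consonant cluster: "pr"
Pig Latin = "ojectpray"


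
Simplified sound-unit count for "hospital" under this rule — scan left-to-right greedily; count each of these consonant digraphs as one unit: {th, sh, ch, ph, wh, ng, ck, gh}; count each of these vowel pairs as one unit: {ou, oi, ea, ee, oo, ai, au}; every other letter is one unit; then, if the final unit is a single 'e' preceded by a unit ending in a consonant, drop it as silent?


Word: "hospital" (8 letters)
Left-to-right scan:
  [1] 'h' (letter)
  [2] 'o' (letter)
  [3] 's' (letter)
  [4] 'p' (letter)
  [5] 'i' (letter)
  [6] 't' (letter)
  [7] 'a' (letter)
  [8] 'l' (letter)
Units from scan: 8
Sound units = 8 units


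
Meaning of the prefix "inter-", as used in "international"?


Prefix: inter-
As in: international -> inter- + national
Meaning = between


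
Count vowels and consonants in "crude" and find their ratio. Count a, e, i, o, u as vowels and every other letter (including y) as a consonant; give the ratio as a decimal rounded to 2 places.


Word: "crude"
Vowels (a,e,i,o,u): 2
Consonants: 3
Ratio = 2/3
= 0.67


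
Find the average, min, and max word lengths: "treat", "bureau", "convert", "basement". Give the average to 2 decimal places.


Lengths: "treat"=5, "bureau"=6, "convert"=7, "basement"=8
Sum = 26, Count = 4
Average = 26/4 = 6.50
= avg=6.50, min=5, max=8


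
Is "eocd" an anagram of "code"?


Word 1: "code" → sorted: cdeo
Word 2: "eocd" → sorted: cdeo
Same letters? cdeo == cdeo
Anagram = Yes


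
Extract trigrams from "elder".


Word: "elder" (length 5)
Number of trigrams = 5 - 3 + 1 = 3
  Position 0: "eld"
  Position 1: "lde"
  Position 2: "der"
Trigrams = "eld", "lde", "der"


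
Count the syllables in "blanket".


Word: "blanket"
Syllable breakdown: blan / ket
Counting: 2 parts
= 2 syllables


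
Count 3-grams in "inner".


Word: "inner" (length 5)
Number of 3-grams = length - 3 + 1 = 5 - 3 + 1
= 3


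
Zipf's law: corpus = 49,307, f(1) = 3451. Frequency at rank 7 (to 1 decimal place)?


Zipf's law: f(r) = f(1) / r
f(1) = 3451
f(7) = 3451 / 7
= 493.0 occurrences


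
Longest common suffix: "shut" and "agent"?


Word 1: "shut"
Word 2: "agent"
Comparing from end:
  Pos -1: 't' == 't'
  Pos -2: 'u' != 'n' (stop)
LCS = "t" (length 1)


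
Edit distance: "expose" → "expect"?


Word 1: "expose" (length 6)
Word 2: "expect" (length 6)
One optimal edit sequence (insert/delete/substitute each cost 1):
  1. keep 'e'
  2. keep 'x'
  3. keep 'p'
  4. substitute 'o' -> 'e'  (+1)
  5. substitute 's' -> 'c'  (+1)
  6. substitute 'e' -> 't'  (+1)
Total edit operations: 3
Edit distance = 3


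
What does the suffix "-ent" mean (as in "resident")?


Suffix: -ent
Example: resident (reside + -ent, with a spelling change)
Meaning = one who / that which


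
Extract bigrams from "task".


Word: "task" (length 4)
Number of bigrams = 4 - 2 + 1 = 3
  Position 0: "ta"
  Position 1: "as"
  Position 2: "sk"
Bigrams = "ta", "as", "sk"


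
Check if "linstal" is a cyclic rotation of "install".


Word: "install", Candidate: "linstal"
Method: check if candidate is substring of word+word
"installinstall" contains "linstal"? Yes
Is rotation = Yes


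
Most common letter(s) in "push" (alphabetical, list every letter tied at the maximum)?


Word: "push"
Letter counts:
  'h': 1
  'p': 1
  's': 1
  'u': 1
Maximum count = 1
Most frequent = 'h', 'p', 's', 'u' (1 time each)


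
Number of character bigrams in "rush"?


Word: "rush" (length 4)
Number of 2-grams = length - 2 + 1 = 4 - 2 + 1
= 3


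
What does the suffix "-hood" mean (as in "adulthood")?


Suffix: -hood
Example: adulthood (adult + -hood)
Meaning = state / condition


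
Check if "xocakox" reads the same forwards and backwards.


Word: "xocakox"
Reversed: "xokacox"
Forward == Backward? xocakox != xokacox
Palindrome = No


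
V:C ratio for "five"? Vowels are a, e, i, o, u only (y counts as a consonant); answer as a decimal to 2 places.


Word: "five"
Vowels (a,e,i,o,u): 2
Consonants: 2
Ratio = 2/2
= 1.00


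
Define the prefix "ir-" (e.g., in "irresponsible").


Prefix: ir-
Example: irresponsible (ir- + responsible)
Meaning = not


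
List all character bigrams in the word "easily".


Word: "easily" (length 6)
Number of bigrams = 6 - 2 + 1 = 5
  Position 0: "ea"
  Position 1: "as"
  Position 2: "si"
  Position 3: "il"
  Position 4: "ly"
Bigrams = "ea", "as", "si", "il", "ly"


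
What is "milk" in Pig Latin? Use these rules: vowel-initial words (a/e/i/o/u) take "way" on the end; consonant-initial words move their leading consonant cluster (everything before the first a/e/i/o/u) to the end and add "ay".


Word: "milk"
Starts with consonant(s) → move to end, add 'ay'
Consonant cluster: "m"
Pig Latin = "ilkmay"


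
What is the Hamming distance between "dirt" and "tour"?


Comparing character by character (same length = 4):
  Pos 0: 'd' vs 't' !=
  Pos 1: 'i' vs 'o' !=
  Pos 2: 'r' vs 'u' !=
  Pos 3: 't' vs 'r' !=
Hamming distance = 4


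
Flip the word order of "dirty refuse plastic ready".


Original: "dirty refuse plastic ready"
Words (1..n): dirty | refuse | plastic | ready
Reversed (n..1): ready | plastic | refuse | dirty
Result = "ready plastic refuse dirty"


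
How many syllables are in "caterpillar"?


Word: "caterpillar"
Syllable breakdown: cat-er-pil-lar
Counting: 4 parts
= 4 syllables


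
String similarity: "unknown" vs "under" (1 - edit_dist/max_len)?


Word 1: "unknown" (length 7)
Word 2: "under" (length 5)
One optimal edit sequence:
  1. keep 'u'
  2. delete 'n'  (+1)
  3. delete 'k'  (+1)
  4. keep 'n'
  5. substitute 'o' -> 'd'  (+1)
  6. substitute 'w' -> 'e'  (+1)
  7. substitute 'n' -> 'r'  (+1)
Edit distance = 5
Max length = max(7, 5) = 7
Similarity = 1 - 5/7
= 0.2857


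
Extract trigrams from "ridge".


Word: "ridge" (length 5)
Number of trigrams = 5 - 3 + 1 = 3
  Position 0: "rid"
  Position 1: "idg"
  Position 2: "dge"
Trigrams = "rid", "idg", "dge"


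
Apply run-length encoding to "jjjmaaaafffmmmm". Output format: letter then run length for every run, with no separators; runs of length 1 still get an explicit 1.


String: "jjjmaaaafffmmmm"
Scanning for consecutive runs:
  'j' x 3
  'm' x 1
  'a' x 4
  'f' x 3
  'm' x 4
RLE = "j3m1a4f3m4"


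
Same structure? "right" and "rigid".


Pattern of "right": [0, 1, 2, 3, 4]
Pattern of "rigid": [0, 1, 2, 1, 3]
Patterns do not match
Same pattern = No


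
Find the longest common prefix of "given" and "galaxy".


Word 1: "given"
Word 2: "galaxy"
Comparing from start:
  Pos 0: 'g' == 'g'
  Pos 1: 'i' != 'a' (stop)
LCP = "g" (length 1)


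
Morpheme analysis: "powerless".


Word: "powerless"
Morphemes: power + -less
Each morpheme carries meaning
= 2 morphemes


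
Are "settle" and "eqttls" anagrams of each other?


Word 1: "settle" → sorted: eelstt
Word 2: "eqttls" → sorted: elqstt
Same letters? eelstt != elqstt
Anagram = No


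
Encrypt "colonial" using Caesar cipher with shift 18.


Word: "colonial"
Shift: 18
Each letter → (letter + shift) mod 26:
  'c' (2) + 18 = 20 → 'u'
  'o' (14) + 18 = 6 → 'g'
  'l' (11) + 18 = 3 → 'd'
  'o' (14) + 18 = 6 → 'g'
  'n' (13) + 18 = 5 → 'f'
  'i' (8) + 18 = 0 → 'a'
  'a' (0) + 18 = 18 → 's'
  'l' (11) + 18 = 3 → 'd'
Result = "ugdgfasd"


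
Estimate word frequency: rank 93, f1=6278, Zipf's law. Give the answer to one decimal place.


Zipf's law: f(r) = f(1) / r
f(1) = 6278
f(93) = 6278 / 93
= 67.5 occurrences


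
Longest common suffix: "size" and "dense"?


Word 1: "size"
Word 2: "dense"
Comparing from end:
  Pos -1: 'e' == 'e'
  Pos -2: 'z' != 's' (stop)
LCS = "e" (length 1)


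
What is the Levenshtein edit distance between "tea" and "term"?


Word 1: "tea" (length 3)
Word 2: "term" (length 4)
One optimal edit sequence (insert/delete/substitute each cost 1):
  1. keep 't'
  2. keep 'e'
  3. insert 'r'  (+1)
  4. substitute 'a' -> 'm'  (+1)
Total edit operations: 2
Edit distance = 2


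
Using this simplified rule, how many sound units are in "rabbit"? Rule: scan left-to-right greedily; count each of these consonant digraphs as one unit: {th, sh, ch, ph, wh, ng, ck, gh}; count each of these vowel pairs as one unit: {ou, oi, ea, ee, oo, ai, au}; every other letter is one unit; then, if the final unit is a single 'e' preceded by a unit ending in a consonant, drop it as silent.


Word: "rabbit" (6 letters)
Left-to-right scan:
  1. 'r' (letter)
  2. 'a' (letter)
  3. 'b' (letter)
  4. 'b' (letter)
  5. 'i' (letter)
  6. 't' (letter)
Units from scan: 6
Sound units = 6 units


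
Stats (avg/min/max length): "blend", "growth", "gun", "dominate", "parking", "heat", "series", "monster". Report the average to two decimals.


Lengths: "blend"=5, "growth"=6, "gun"=3, "dominate"=8, "parking"=7, "heat"=4, "series"=6, "monster"=7
Sum = 46, Count = 8
Average = 46/8 = 5.75
= avg=5.75, min=3, max=8


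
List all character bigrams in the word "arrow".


Word: "arrow" (length 5)
Number of bigrams = 5 - 2 + 1 = 4
  Position 0: "ar"
  Position 1: "rr"
  Position 2: "ro"
  Position 3: "ow"
Bigrams = "ar", "rr", "ro", "ow"


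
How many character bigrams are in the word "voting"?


Word: "voting" (length 6)
Number of 2-grams = length - 2 + 1 = 6 - 2 + 1
= 5


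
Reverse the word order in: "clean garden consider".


Original: "clean garden consider"
Words (1..n): clean | garden | consider
Reversed (n..1): consider | garden | clean
Result = "consider garden clean"


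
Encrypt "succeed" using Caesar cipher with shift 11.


Word: "succeed"
Shift: 11
Each letter → (letter + shift) mod 26:
  's' (18) + 11 = 3 → 'd'
  'u' (20) + 11 = 5 → 'f'
  'c' (2) + 11 = 13 → 'n'
  'c' (2) + 11 = 13 → 'n'
  'e' (4) + 11 = 15 → 'p'
  'e' (4) + 11 = 15 → 'p'
  'd' (3) + 11 = 14 → 'o'
Result = "dfnnppo"


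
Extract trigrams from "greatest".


Word: "greatest" (length 8)
Number of trigrams = 8 - 3 + 1 = 6
  Position 0: "gre"
  Position 1: "rea"
  Position 2: "eat"
  Position 3: "ate"
  Position 4: "tes"
  Position 5: "est"
Trigrams = "gre", "rea", "eat", "ate", "tes", "est"


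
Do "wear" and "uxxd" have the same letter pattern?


Pattern of "wear": [0, 1, 2, 3]
Pattern of "uxxd": [0, 1, 1, 2]
Patterns do not match
Same pattern = No


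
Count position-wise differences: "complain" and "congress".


Comparing character by character (same length = 8):
  Pos 0: 'c' vs 'c' =
  Pos 1: 'o' vs 'o' =
  Pos 2: 'm' vs 'n' !=
  Pos 3: 'p' vs 'g' !=
  Pos 4: 'l' vs 'r' !=
  Pos 5: 'a' vs 'e' !=
  Pos 6: 'i' vs 's' !=
  Pos 7: 'n' vs 's' !=
Hamming distance = 6


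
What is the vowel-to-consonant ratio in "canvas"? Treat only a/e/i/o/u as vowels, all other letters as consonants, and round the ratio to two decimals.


Word: "canvas"
Vowels (a,e,i,o,u): 2
Consonants: 4
Ratio = 2/4
= 0.50


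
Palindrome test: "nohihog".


Word: "nohihog"
Reversed: "gohihon"
Forward == Backward? nohihog != gohihon
Palindrome = No


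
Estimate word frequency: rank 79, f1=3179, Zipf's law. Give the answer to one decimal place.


Zipf's law: f(r) = f(1) / r
f(1) = 3179
f(79) = 3179 / 79
= 40.2 occurrences


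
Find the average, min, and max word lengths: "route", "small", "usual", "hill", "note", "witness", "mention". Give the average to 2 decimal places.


Lengths: "route"=5, "small"=5, "usual"=5, "hill"=4, "note"=4, "witness"=7, "mention"=7
Sum = 37, Count = 7
Average = 37/7 = 5.29
= avg=5.29, min=4, max=7


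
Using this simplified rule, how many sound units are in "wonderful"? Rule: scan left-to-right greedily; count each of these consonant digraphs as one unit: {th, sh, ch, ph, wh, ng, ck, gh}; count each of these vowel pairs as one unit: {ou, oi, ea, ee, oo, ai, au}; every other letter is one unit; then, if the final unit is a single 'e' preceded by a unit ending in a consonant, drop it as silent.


Word: "wonderful" (9 letters)
Left-to-right scan:
  (1) 'w' (letter)
  (2) 'o' (letter)
  (3) 'n' (letter)
  (4) 'd' (letter)
  (5) 'e' (letter)
  (6) 'r' (letter)
  (7) 'f' (letter)
  (8) 'u' (letter)
  (9) 'l' (letter)
Units from scan: 9
Sound units = 9 units


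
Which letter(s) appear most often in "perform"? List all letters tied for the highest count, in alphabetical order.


Word: "perform"
Letter counts:
  'e': 1
  'f': 1
  'm': 1
  'o': 1
  'p': 1
  'r': 2
Maximum count = 2
Most frequent = 'r' (2 times each)


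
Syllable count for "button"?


Word: "button"
Syllable breakdown: but-ton
Counting: 2 parts
= 2 syllables


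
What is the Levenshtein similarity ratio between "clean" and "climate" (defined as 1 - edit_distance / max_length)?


Word 1: "clean" (length 5)
Word 2: "climate" (length 7)
One optimal edit sequence:
  1. keep 'c'
  2. keep 'l'
  3. insert 'i'  (+1)
  4. substitute 'e' -> 'm'  (+1)
  5. keep 'a'
  6. insert 't'  (+1)
  7. substitute 'n' -> 'e'  (+1)
Edit distance = 4
Max length = max(5, 7) = 7
Similarity = 1 - 4/7
= 0.4286


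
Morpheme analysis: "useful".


Word: "useful"
Morphemes: use / -ful
Each morpheme carries meaning
= 2 morphemes


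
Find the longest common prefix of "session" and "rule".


Word 1: "session"
Word 2: "rule"
Comparing from start:
  Pos 0: 's' != 'r' (stop)
LCP = "" (length 0)


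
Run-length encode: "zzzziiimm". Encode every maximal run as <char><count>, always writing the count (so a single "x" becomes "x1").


String: "zzzziiimm"
Scanning for consecutive runs:
  'z' x 4
  'i' x 3
  'm' x 2
RLE = "z4i3m2"


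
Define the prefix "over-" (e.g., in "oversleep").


Prefix: over-
Example: oversleep = over- + sleep
Meaning = excessive


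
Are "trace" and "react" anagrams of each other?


Word 1: "trace" → sorted: acert
Word 2: "react" → sorted: acert
Same letters? acert == acert
Anagram = Yes


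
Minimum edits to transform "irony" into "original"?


Word 1: "irony" (length 5)
Word 2: "original" (length 8)
One optimal edit sequence (insert/delete/substitute each cost 1):
  1. insert 'o'  (+1)
  2. insert 'r'  (+1)
  3. keep 'i'
  4. substitute 'r' -> 'g'  (+1)
  5. substitute 'o' -> 'i'  (+1)
  6. keep 'n'
  7. insert 'a'  (+1)
  8. substitute 'y' -> 'l'  (+1)
Total edit operations: 6
Edit distance = 6


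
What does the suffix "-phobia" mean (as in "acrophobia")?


Suffix: -phobia
Example: acrophobia = acro- + -phobia
Meaning = fear of


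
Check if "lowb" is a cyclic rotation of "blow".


Word: "blow", Candidate: "lowb"
Method: check if candidate is substring of word+word
"blowblow" contains "lowb"? Yes
Is rotation = Yes


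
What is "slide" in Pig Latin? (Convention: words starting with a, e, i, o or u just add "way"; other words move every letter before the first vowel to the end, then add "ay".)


Word: "slide"
Starts with consonant(s) → move to end, add 'ay'
Consonant cluster: "sl"
Pig Latin = "ideslay"


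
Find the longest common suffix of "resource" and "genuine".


Word 1: "resource"
Word 2: "genuine"
Comparing from end:
  Pos -1: 'e' == 'e'
  Pos -2: 'c' != 'n' (stop)
LCS = "e" (length 1)


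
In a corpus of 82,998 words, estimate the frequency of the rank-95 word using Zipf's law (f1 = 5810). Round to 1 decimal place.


Zipf's law: f(r) = f(1) / r
f(1) = 5810
f(95) = 5810 / 95
= 61.2 occurrences


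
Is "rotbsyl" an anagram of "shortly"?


Word 1: "shortly" → sorted: hlorsty
Word 2: "rotbsyl" → sorted: blorsty
Same letters? hlorsty != blorsty
Anagram = No


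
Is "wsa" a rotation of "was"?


Word: "was", Candidate: "wsa"
Method: check if candidate is substring of word+word
"waswas" contains "wsa"? No
Is rotation = No


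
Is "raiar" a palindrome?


Word: "raiar"
Reversed: "raiar"
Forward == Backward? raiar == raiar
Palindrome = Yes


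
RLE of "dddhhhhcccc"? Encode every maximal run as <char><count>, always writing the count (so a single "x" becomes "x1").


String: "dddhhhhcccc"
Scanning for consecutive runs:
  'd' x 3
  'h' x 4
  'c' x 4
RLE = "d3h4c4"


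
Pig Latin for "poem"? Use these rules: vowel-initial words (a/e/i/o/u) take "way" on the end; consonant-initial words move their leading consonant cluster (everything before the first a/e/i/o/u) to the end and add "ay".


Word: "poem"
Starts with consonant(s) → move to end, add 'ay'
Consonant cluster: "p"
Pig Latin = "oempay"


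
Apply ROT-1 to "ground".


Word: "ground"
Shift: 1
Each letter → (letter + shift) mod 26:
  'g' (6) + 1 = 7 → 'h'
  'r' (17) + 1 = 18 → 's'
  'o' (14) + 1 = 15 → 'p'
  'u' (20) + 1 = 21 → 'v'
  'n' (13) + 1 = 14 → 'o'
  'd' (3) + 1 = 4 → 'e'
Result = "hspvoe"


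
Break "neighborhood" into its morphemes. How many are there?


Word: "neighborhood"
Morphemes: neighbor | -hood
Each morpheme carries meaning
= 2 morphemes


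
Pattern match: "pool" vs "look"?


Pattern of "pool": [0, 1, 1, 2]
Pattern of "look": [0, 1, 1, 2]
Patterns match
Same pattern = Yes


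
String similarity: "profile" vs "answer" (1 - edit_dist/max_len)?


Word 1: "profile" (length 7)
Word 2: "answer" (length 6)
One optimal edit sequence:
  1. delete 'p'  (+1)
  2. substitute 'r' -> 'a'  (+1)
  3. substitute 'o' -> 'n'  (+1)
  4. substitute 'f' -> 's'  (+1)
  5. substitute 'i' -> 'w'  (+1)
  6. substitute 'l' -> 'e'  (+1)
  7. substitute 'e' -> 'r'  (+1)
Edit distance = 7
Max length = max(7, 6) = 7
Similarity = 1 - 7/7
= 0.0000


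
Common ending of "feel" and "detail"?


Word 1: "feel"
Word 2: "detail"
Comparing from end:
  Pos -1: 'l' == 'l'
  Pos -2: 'e' != 'i' (stop)
LCS = "l" (length 1)


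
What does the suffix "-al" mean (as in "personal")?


Suffix: -al
Example: personal = person + -al
Meaning = relating to


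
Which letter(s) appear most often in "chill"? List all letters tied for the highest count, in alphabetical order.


Word: "chill"
Letter counts:
  'c': 1
  'h': 1
  'i': 1
  'l': 2
Maximum count = 2
Most frequent = 'l' (2 times each)


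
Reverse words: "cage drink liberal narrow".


Original: "cage drink liberal narrow"
Words (1..n): cage | drink | liberal | narrow
Reversed (n..1): narrow | liberal | drink | cage
Result = "narrow liberal drink cage"


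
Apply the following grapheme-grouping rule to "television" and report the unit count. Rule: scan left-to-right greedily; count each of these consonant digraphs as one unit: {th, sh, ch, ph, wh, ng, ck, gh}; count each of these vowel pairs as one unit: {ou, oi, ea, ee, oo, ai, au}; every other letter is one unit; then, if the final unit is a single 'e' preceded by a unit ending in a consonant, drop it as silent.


Word: "television" (10 letters)
Left-to-right scan:
  [1] 't' (letter)
  [2] 'e' (letter)
  [3] 'l' (letter)
  [4] 'e' (letter)
  [5] 'v' (letter)
  [6] 'i' (letter)
  [7] 's' (letter)
  [8] 'i' (letter)
  [9] 'o' (letter)
  [10] 'n' (letter)
Units from scan: 10
Sound units = 10 units


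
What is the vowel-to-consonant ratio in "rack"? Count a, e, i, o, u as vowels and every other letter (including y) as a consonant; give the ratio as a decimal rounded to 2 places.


Word: "rack"
Vowels (a,e,i,o,u): 1
Consonants: 3
Ratio = 1/3
= 0.33


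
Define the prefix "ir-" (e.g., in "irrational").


Prefix: ir-
As in: irrational -> ir- + rational
Meaning = not


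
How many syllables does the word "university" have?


Word: "university"
Syllable breakdown: u / ni / ver / si / ty
Counting: 5 parts
= 5 syllables


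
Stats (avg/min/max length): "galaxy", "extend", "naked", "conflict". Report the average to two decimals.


Lengths: "galaxy"=6, "extend"=6, "naked"=5, "conflict"=8
Sum = 25, Count = 4
Average = 25/4 = 6.25
= avg=6.25, min=5, max=8


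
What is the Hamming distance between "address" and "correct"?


Comparing character by character (same length = 7):
  Pos 0: 'a' vs 'c' !=
  Pos 1: 'd' vs 'o' !=
  Pos 2: 'd' vs 'r' !=
  Pos 3: 'r' vs 'r' =
  Pos 4: 'e' vs 'e' =
  Pos 5: 's' vs 'c' !=
  Pos 6: 's' vs 't' !=
Hamming distance = 5


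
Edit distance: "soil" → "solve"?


Word 1: "soil" (length 4)
Word 2: "solve" (length 5)
One optimal edit sequence (insert/delete/substitute each cost 1):
  1. keep 's'
  2. keep 'o'
  3. insert 'l'  (+1)
  4. substitute 'i' -> 'v'  (+1)
  5. substitute 'l' -> 'e'  (+1)
Total edit operations: 3
Edit distance = 3


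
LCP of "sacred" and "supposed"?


Word 1: "sacred"
Word 2: "supposed"
Comparing from start:
  Pos 0: 's' == 's'
  Pos 1: 'a' != 'u' (stop)
LCP = "s" (length 1)


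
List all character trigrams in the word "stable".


Word: "stable" (length 6)
Number of trigrams = 6 - 3 + 1 = 4
  Position 0: "sta"
  Position 1: "tab"
  Position 2: "abl"
  Position 3: "ble"
Trigrams = "sta", "tab", "abl", "ble"


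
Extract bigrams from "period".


Word: "period" (length 6)
Number of bigrams = 6 - 2 + 1 = 5
  Position 0: "pe"
  Position 1: "er"
  Position 2: "ri"
  Position 3: "io"
  Position 4: "od"
Bigrams = "pe", "er", "ri", "io", "od"


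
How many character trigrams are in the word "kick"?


Word: "kick" (length 4)
Number of 3-grams = length - 3 + 1 = 4 - 3 + 1
= 2


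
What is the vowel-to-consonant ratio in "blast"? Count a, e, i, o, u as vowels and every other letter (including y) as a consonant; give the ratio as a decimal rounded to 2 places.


Word: "blast"
Vowels (a,e,i,o,u): 1
Consonants: 4
Ratio = 1/4
= 0.25


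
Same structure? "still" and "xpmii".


Pattern of "still": [0, 1, 2, 3, 3]
Pattern of "xpmii": [0, 1, 2, 3, 3]
Patterns match
Same pattern = Yes


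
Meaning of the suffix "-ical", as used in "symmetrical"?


Suffix: -ical
As in: symmetrical -> symmetry + -ical, with a spelling change
Meaning = relating to


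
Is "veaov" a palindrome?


Word: "veaov"
Reversed: "voaev"
Forward == Backward? veaov != voaev
Palindrome = No


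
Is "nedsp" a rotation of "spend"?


Word: "spend", Candidate: "nedsp"
Method: check if candidate is substring of word+word
"spendspend" contains "nedsp"? No
Is rotation = No


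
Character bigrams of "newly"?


Word: "newly" (length 5)
Number of bigrams = 5 - 2 + 1 = 4
  Position 0: "ne"
  Position 1: "ew"
  Position 2: "wl"
  Position 3: "ly"
Bigrams = "ne", "ew", "wl", "ly"


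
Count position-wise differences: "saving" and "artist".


Comparing character by character (same length = 6):
  Pos 0: 's' vs 'a' !=
  Pos 1: 'a' vs 'r' !=
  Pos 2: 'v' vs 't' !=
  Pos 3: 'i' vs 'i' =
  Pos 4: 'n' vs 's' !=
  Pos 5: 'g' vs 't' !=
Hamming distance = 5


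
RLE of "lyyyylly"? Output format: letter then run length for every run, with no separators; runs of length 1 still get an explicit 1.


String: "lyyyylly"
Scanning for consecutive runs:
  'l' x 1
  'y' x 4
  'l' x 2
  'y' x 1
RLE = "l1y4l2y1"


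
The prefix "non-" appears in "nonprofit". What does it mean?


Prefix: non-
As in: nonprofit -> non- + profit
Meaning = not


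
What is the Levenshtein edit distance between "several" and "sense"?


Word 1: "several" (length 7)
Word 2: "sense" (length 5)
One optimal edit sequence (insert/delete/substitute each cost 1):
  1. keep 's'
  2. delete 'e'  (+1)
  3. delete 'v'  (+1)
  4. keep 'e'
  5. substitute 'r' -> 'n'  (+1)
  6. substitute 'a' -> 's'  (+1)
  7. substitute 'l' -> 'e'  (+1)
Total edit operations: 5
Edit distance = 5


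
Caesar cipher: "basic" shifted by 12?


Word: "basic"
Shift: 12
Each letter → (letter + shift) mod 26:
  'b' (1) + 12 = 13 → 'n'
  'a' (0) + 12 = 12 → 'm'
  's' (18) + 12 = 4 → 'e'
  'i' (8) + 12 = 20 → 'u'
  'c' (2) + 12 = 14 → 'o'
Result = "nmeuo"


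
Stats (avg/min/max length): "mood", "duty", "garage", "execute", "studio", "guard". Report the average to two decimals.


Lengths: "mood"=4, "duty"=4, "garage"=6, "execute"=7, "studio"=6, "guard"=5
Sum = 32, Count = 6
Average = 32/6 = 5.33
= avg=5.33, min=4, max=7


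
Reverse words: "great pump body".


Original: "great pump body"
Words (1..n): great | pump | body
Reversed (n..1): body | pump | great
Result = "body pump great"


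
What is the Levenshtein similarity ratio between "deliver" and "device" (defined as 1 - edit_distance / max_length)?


Word 1: "deliver" (length 7)
Word 2: "device" (length 6)
One optimal edit sequence:
  1. keep 'd'
  2. keep 'e'
  3. substitute 'l' -> 'v'  (+1)
  4. keep 'i'
  5. substitute 'v' -> 'c'  (+1)
  6. keep 'e'
  7. delete 'r'  (+1)
Edit distance = 3
Max length = max(7, 6) = 7
Similarity = 1 - 3/7
= 0.5714


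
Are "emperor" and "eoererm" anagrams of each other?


Word 1: "emperor" → sorted: eemoprr
Word 2: "eoererm" → sorted: eeemorr
Same letters? eemoprr != eeemorr
Anagram = No


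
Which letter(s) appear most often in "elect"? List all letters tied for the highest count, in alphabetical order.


Word: "elect"
Letter counts:
  'c': 1
  'e': 2
  'l': 1
  't': 1
Maximum count = 2
Most frequent = 'e' (2 times each)


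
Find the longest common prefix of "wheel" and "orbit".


Word 1: "wheel"
Word 2: "orbit"
Comparing from start:
  Pos 0: 'w' != 'o' (stop)
LCP = "" (length 0)


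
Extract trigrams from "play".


Word: "play" (length 4)
Number of trigrams = 4 - 3 + 1 = 2
  Position 0: "pla"
  Position 1: "lay"
Trigrams = "pla", "lay"


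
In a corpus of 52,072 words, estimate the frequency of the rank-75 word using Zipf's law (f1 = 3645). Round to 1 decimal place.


Zipf's law: f(r) = f(1) / r
f(1) = 3645
f(75) = 3645 / 75
= 48.6 occurrences


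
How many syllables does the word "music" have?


Word: "music"
Syllable breakdown: mu | sic
Counting: 2 parts
= 2 syllables


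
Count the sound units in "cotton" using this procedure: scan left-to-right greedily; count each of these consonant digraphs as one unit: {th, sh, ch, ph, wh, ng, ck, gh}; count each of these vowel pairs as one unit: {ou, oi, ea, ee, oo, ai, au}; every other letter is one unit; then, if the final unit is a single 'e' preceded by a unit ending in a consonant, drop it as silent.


Word: "cotton" (6 letters)
Left-to-right scan:
  [1] 'c' (letter)
  [2] 'o' (letter)
  [3] 't' (letter)
  [4] 't' (letter)
  [5] 'o' (letter)
  [6] 'n' (letter)
Units from scan: 6
Sound units = 6 units


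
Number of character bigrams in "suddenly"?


Word: "suddenly" (length 8)
Number of 2-grams = length - 2 + 1 = 8 - 2 + 1
= 7


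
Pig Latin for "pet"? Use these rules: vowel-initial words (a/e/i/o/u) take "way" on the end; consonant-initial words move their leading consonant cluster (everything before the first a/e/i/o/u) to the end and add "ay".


Word: "pet"
Starts with consonant(s) → move to end, add 'ay'
Consonant cluster: "p"
Pig Latin = "etpay"


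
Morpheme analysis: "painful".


Word: "painful"
Morphemes: pain | -ful
Each morpheme carries meaning
= 2 morphemes


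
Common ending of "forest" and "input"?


Word 1: "forest"
Word 2: "input"
Comparing from end:
  Pos -1: 't' == 't'
  Pos -2: 's' != 'u' (stop)
LCS = "t" (length 1)


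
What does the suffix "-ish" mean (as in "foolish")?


Suffix: -ish
As in: foolish -> fool + -ish
Meaning = somewhat / having the qualities of


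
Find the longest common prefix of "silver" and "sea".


Word 1: "silver"
Word 2: "sea"
Comparing from start:
  Pos 0: 's' == 's'
  Pos 1: 'i' != 'e' (stop)
LCP = "s" (length 1)


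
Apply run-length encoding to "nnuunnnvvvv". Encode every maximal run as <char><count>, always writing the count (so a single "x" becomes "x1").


String: "nnuunnnvvvv"
Scanning for consecutive runs:
  'n' x 2
  'u' x 2
  'n' x 3
  'v' x 4
RLE = "n2u2n3v4"


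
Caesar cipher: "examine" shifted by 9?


Word: "examine"
Shift: 9
Each letter → (letter + shift) mod 26:
  'e' (4) + 9 = 13 → 'n'
  'x' (23) + 9 = 6 → 'g'
  'a' (0) + 9 = 9 → 'j'
  'm' (12) + 9 = 21 → 'v'
  'i' (8) + 9 = 17 → 'r'
  'n' (13) + 9 = 22 → 'w'
  'e' (4) + 9 = 13 → 'n'
Result = "ngjvrwn"


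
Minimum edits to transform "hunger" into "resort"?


Word 1: "hunger" (length 6)
Word 2: "resort" (length 6)
One optimal edit sequence (insert/delete/substitute each cost 1):
  1. substitute 'h' -> 'r'  (+1)
  2. substitute 'u' -> 'e'  (+1)
  3. substitute 'n' -> 's'  (+1)
  4. substitute 'g' -> 'o'  (+1)
  5. substitute 'e' -> 'r'  (+1)
  6. substitute 'r' -> 't'  (+1)
Total edit operations: 6
Edit distance = 6


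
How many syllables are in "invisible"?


Word: "invisible"
Syllable breakdown: in-vis-i-ble
Counting: 4 parts
= 4 syllables


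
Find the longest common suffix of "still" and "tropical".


Word 1: "still"
Word 2: "tropical"
Comparing from end:
  Pos -1: 'l' == 'l'
  Pos -2: 'l' != 'a' (stop)
LCS = "l" (length 1)


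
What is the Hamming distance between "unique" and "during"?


Comparing character by character (same length = 6):
  Pos 0: 'u' vs 'd' !=
  Pos 1: 'n' vs 'u' !=
  Pos 2: 'i' vs 'r' !=
  Pos 3: 'q' vs 'i' !=
  Pos 4: 'u' vs 'n' !=
  Pos 5: 'e' vs 'g' !=
Hamming distance = 6


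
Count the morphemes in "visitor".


Word: "visitor"
Morphemes: visit / -or
Each morpheme carries meaning
= 2 morphemes


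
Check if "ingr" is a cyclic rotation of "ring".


Word: "ring", Candidate: "ingr"
Method: check if candidate is substring of word+word
"ringring" contains "ingr"? Yes
Is rotation = Yes


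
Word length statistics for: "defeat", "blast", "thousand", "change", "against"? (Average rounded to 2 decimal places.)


Lengths: "defeat"=6, "blast"=5, "thousand"=8, "change"=6, "against"=7
Sum = 32, Count = 5
Average = 32/5 = 6.40
= avg=6.40, min=5, max=8


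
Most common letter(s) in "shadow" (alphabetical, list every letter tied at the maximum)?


Word: "shadow"
Letter counts:
  'a': 1
  'd': 1
  'h': 1
  'o': 1
  's': 1
  'w': 1
Maximum count = 1
Most frequent = 'a', 'd', 'h', 'o', 's', 'w' (1 time each)


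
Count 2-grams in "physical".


Word: "physical" (length 8)
Number of 2-grams = length - 2 + 1 = 8 - 2 + 1
= 7
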